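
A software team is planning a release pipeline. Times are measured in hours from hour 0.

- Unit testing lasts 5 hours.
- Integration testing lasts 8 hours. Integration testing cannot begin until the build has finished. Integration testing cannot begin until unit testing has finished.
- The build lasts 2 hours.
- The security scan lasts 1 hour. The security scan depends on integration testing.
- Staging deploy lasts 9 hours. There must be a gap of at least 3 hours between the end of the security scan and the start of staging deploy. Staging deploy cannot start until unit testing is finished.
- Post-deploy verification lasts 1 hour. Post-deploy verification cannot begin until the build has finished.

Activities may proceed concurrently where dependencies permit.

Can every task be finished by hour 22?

Unit testing has no prerequisites, so it starts at hour 0 and finishes at hour 5.
Nothing blocks the build, so it runs from hour 0 to hour 2.
After the build (finishes hour 2), post-deploy verification can start at hour 2 and finishes at hour 3.
Integration testing cannot start until the build (finishes hour 2); unit testing (finishes hour 5). The controlling bound is hour 5, so integration testing finishes at 5 + 8 = hour 13.
After integration testing (finishes hour 13), the security scan can start at hour 13 and finishes at hour 14.
For staging deploy: the security scan (finishes hour 14, plus 3-hour gap → hour 17); unit testing (finishes hour 5). Taking the maximum gives a start of hour 17, and it finishes at 17 + 9 = hour 26.
The earliest everything can be done is hour 26, which is after the deadline of 22, so it is not possible.

No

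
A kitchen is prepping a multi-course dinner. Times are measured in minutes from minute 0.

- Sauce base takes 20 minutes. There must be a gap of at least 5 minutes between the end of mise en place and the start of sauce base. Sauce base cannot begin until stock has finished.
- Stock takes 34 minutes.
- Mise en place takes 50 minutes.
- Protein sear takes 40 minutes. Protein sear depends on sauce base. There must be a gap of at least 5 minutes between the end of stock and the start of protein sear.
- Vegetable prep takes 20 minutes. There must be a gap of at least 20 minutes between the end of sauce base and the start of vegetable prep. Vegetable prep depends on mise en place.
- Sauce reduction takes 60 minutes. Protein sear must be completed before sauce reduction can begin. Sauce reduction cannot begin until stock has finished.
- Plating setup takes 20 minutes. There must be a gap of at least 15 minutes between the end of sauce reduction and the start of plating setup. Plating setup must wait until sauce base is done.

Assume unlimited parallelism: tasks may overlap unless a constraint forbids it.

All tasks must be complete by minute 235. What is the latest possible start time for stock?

Plating setup must finish by minute 235; it takes 20 minutes, so it must start by 235 − 20 = minute 215.
Sauce reduction must finish before plating setup (must start by minute 215, minus 15-minute gap → minute 200). With a 60-minute duration, sauce reduction must start by 200 − 60 = minute 140.
Since sauce reduction (must start by minute 140) depends on it, protein sear must finish by minute 140. Backing off its 40-minute duration gives a latest start of minute 100.
To finish by minute 235, vegetable prep (duration 20) must start no later than minute 215.
Sauce base feeds protein sear (must start by minute 100); vegetable prep (must start by minute 215, minus 20-minute gap → minute 195); plating setup (must start by minute 215). Taking the minimum, sauce base must finish by minute 100 and start by 100 − 20 = minute 80.
Stock must finish in time for sauce base (must start by minute 80); protein sear (must start by minute 100, minus 5-minute gap → minute 95); sauce reduction (must start by minute 140). The tightest is minute 80, so stock must start by 80 − 34 = minute 46.

46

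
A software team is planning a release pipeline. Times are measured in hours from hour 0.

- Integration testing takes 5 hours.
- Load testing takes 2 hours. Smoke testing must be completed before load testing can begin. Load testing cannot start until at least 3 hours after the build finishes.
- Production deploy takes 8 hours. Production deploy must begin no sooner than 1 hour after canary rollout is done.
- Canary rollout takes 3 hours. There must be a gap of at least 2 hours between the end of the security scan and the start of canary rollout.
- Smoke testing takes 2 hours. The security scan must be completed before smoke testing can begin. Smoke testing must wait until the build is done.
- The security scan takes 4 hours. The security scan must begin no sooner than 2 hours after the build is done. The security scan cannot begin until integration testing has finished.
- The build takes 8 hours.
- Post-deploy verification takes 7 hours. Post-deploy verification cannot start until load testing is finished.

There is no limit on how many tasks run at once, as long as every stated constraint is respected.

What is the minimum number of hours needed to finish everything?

Integration testing has no prerequisites, so it starts at hour 0 and finishes at hour 5.
The build can start immediately at hour 0; it finishes at hour 8.
For the security scan: the build (finishes hour 8, plus 2-hour gap → hour 10); integration testing (finishes hour 5). Taking the maximum gives a start of hour 10, and it finishes at 10 + 4 = hour 14.
Canary rollout cannot begin until the security scan (finishes hour 14, plus 2-hour gap → hour 16). It runs from hour 16 to 16 + 3 = hour 19.
Production deploy waits on canary rollout (finishes hour 19, plus 1-hour gap → hour 20), so it starts at hour 20 and finishes at 20 + 8 = hour 28.
Smoke testing has to wait for the security scan (finishes hour 14); the build (finishes hour 8). The latest of these is hour 14, so smoke testing runs hour 14 to 14 + 2 = hour 16.
For load testing: smoke testing (finishes hour 16); the build (finishes hour 8, plus 3-hour gap → hour 11). Taking the maximum gives a start of hour 16, and it finishes at 16 + 2 = hour 18.
After load testing (finishes hour 18), post-deploy verification can start at hour 18 and finishes at hour 25.
All tasks are finished once the last one completes. Finish times: The build at 8, Integration testing at 5, The security scan at 14, Smoke testing at 16, Canary rollout at 19, Load testing at 18, Production deploy at 28, Post-deploy verification at 25. The latest is hour 28.

28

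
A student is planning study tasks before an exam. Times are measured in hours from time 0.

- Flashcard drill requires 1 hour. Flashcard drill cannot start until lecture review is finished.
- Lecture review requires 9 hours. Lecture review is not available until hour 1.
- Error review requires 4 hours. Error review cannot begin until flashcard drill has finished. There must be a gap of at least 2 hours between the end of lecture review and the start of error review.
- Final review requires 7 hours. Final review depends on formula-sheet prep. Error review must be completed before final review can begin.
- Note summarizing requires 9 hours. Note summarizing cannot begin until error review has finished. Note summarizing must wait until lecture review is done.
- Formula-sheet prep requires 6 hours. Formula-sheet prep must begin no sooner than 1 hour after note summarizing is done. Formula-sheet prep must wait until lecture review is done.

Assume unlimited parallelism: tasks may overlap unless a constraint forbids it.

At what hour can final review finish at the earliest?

39

Lecture review waits on its own release at hour 1, so it starts at hour 1 and finishes at 1 + 9 = hour 10.
After lecture review (finishes hour 10), flashcard drill can start at hour 10 and finishes at hour 11.
Error review needs all of flashcard drill (finishes hour 11); lecture review (finishes hour 10, plus 2-hour gap → hour 12). That puts its earliest start at hour 12; it finishes at 12 + 4 = hour 16.
Note summarizing has to wait for error review (finishes hour 16); lecture review (finishes hour 10). The latest of these is hour 16, so note summarizing runs hour 16 to 16 + 9 = hour 25.
Formula-sheet prep needs all of note summarizing (finishes hour 25, plus 1-hour gap → hour 26); lecture review (finishes hour 10). That puts its earliest start at hour 26; it finishes at 26 + 6 = hour 32.
For final review: formula-sheet prep (finishes hour 32); error review (finishes hour 16). Taking the maximum gives a start of hour 32, and it finishes at 32 + 7 = hour 39.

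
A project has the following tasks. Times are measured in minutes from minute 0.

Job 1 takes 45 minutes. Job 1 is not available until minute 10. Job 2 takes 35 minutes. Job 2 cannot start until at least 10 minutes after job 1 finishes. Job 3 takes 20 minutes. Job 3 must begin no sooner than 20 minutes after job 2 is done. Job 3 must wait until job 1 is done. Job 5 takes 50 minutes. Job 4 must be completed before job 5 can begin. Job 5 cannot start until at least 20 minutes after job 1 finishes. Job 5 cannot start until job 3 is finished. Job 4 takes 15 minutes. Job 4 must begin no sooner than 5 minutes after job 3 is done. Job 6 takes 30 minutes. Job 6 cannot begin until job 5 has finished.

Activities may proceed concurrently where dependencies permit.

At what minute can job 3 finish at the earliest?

140

After its own release at minute 10, job 1 can start at minute 10 and finishes at minute 55.
Job 2 waits on job 1 (finishes minute 55, plus 10-minute gap → minute 65), so it starts at minute 65 and finishes at 65 + 35 = minute 100.
For job 3: job 2 (finishes minute 100, plus 20-minute gap → minute 120); job 1 (finishes minute 55). Taking the maximum gives a start of minute 120, and it finishes at 120 + 20 = minute 140.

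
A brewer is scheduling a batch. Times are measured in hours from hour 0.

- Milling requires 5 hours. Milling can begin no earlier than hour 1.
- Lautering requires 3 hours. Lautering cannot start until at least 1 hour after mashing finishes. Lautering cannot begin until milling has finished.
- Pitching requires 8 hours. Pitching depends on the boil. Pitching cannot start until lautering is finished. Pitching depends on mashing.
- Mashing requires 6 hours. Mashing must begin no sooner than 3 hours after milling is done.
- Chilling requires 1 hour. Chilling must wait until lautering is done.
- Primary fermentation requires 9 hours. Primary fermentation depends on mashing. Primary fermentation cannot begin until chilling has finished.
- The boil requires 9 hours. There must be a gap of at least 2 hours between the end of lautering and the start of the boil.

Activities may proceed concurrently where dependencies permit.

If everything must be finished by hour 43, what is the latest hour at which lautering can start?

21

Pitching must finish by hour 43; it takes 8 hours, so it must start by 43 − 8 = hour 35.
The boil must finish before pitching (must start by hour 35). With a 9-hour duration, the boil must start by 35 − 9 = hour 26.
Primary fermentation must finish by hour 43; it takes 9 hours, so it must start by 43 − 9 = hour 34.
Since primary fermentation (must start by hour 34) depends on it, chilling must finish by hour 34. Backing off its 1-hour duration gives a latest start of hour 33.
For lautering: the boil (must start by hour 26, minus 2-hour gap → hour 24); chilling (must start by hour 33); pitching (must start by hour 35). The most restrictive is hour 24; with a 3-hour duration, lautering must start by hour 21.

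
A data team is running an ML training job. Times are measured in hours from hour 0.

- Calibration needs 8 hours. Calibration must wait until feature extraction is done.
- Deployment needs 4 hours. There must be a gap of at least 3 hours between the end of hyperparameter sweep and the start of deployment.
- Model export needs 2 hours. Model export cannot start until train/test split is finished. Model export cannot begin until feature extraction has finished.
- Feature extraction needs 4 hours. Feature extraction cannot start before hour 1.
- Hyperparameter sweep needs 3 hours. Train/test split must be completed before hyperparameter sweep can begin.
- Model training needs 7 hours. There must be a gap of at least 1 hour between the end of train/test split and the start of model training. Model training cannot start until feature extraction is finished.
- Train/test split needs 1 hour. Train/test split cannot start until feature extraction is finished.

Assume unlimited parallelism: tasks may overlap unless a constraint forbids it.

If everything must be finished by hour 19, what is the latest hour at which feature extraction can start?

Nothing follows deployment; the deadline of hour 19 is its only limit. It must start by 19 − 4 = hour 15.
Hyperparameter sweep must finish before deployment (must start by hour 15, minus 3-hour gap → hour 12). With a 3-hour duration, hyperparameter sweep must start by 12 − 3 = hour 9.
Nothing follows model training; the deadline of hour 19 is its only limit. It must start by 19 − 7 = hour 12.
Model export has no dependents, so it just needs to finish by hour 19. Starting by 19 − 2 = hour 17 achieves that.
For train/test split: hyperparameter sweep (must start by hour 9); model training (must start by hour 12, minus 1-hour gap → hour 11); model export (must start by hour 17). The most restrictive is hour 9; with a 1-hour duration, train/test split must start by hour 8.
To finish by hour 19, calibration (duration 8) must start no later than hour 11.
Feature extraction feeds train/test split (must start by hour 8); model training (must start by hour 12); calibration (must start by hour 11); model export (must start by hour 17). Taking the minimum, feature extraction must finish by hour 8 and start by 8 − 4 = hour 4.

4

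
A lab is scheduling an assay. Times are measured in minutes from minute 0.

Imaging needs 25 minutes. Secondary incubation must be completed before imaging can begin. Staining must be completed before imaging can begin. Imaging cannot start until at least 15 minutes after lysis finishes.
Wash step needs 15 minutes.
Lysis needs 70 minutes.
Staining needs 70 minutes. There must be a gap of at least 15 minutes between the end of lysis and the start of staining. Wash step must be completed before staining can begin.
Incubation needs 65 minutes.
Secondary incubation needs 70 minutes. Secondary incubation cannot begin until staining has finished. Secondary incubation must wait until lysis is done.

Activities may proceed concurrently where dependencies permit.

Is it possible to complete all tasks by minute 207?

Nothing blocks wash step, so it runs from minute 0 to minute 15.
Incubation has no prerequisites, so it starts at minute 0 and finishes at minute 65.
Lysis has no prerequisites, so it starts at minute 0 and finishes at minute 70.
Staining needs all of lysis (finishes minute 70, plus 15-minute gap → minute 85); wash step (finishes minute 15). That puts its earliest start at minute 85; it finishes at 85 + 70 = minute 155.
Secondary incubation cannot start until staining (finishes minute 155); lysis (finishes minute 70). The controlling bound is minute 155, so secondary incubation finishes at 155 + 70 = minute 225.
For imaging: secondary incubation (finishes minute 225); staining (finishes minute 155); lysis (finishes minute 70, plus 15-minute gap → minute 85). Taking the maximum gives a start of minute 225, and it finishes at 225 + 25 = minute 250.
The earliest everything can be done is minute 250, which is after the deadline of 207, so it is not possible.

No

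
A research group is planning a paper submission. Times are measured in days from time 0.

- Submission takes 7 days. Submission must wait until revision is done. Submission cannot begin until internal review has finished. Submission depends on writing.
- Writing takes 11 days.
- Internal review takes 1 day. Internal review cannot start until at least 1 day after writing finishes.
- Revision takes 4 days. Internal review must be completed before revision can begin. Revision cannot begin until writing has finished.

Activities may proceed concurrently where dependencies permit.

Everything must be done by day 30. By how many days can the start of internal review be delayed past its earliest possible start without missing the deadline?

6

Writing can start immediately at day 0; it finishes at day 11.
After writing (finishes day 11, plus 1-day gap → day 12), internal review can start at day 12 and finishes at day 13.

Working backward from the deadline:
Submission has no dependents, so it just needs to finish by day 30. Starting by 30 − 7 = day 23 achieves that.
Revision feeds into submission (must start by day 23); so revision must finish by day 23 and therefore start by day 19.
Internal review feeds revision (must start by day 19); submission (must start by day 23). Taking the minimum, internal review must finish by day 19 and start by 19 − 1 = day 18.
So internal review can start as early as day 12 and as late as day 18, giving 18 − 12 = 6 days of slack.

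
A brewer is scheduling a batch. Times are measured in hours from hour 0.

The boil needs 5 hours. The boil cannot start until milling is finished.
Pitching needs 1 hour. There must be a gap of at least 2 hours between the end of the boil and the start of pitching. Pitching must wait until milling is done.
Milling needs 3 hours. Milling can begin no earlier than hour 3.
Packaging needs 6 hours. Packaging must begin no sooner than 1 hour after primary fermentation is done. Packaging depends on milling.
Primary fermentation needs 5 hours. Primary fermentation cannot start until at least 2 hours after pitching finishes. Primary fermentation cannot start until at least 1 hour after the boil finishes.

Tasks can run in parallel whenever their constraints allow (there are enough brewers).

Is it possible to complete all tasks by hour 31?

Milling waits on its own release at hour 3, so it starts at hour 3 and finishes at 3 + 3 = hour 6.
After milling (finishes hour 6), the boil can start at hour 6 and finishes at hour 11.
Pitching has to wait for the boil (finishes hour 11, plus 2-hour gap → hour 13); milling (finishes hour 6). The latest of these is hour 13, so pitching runs hour 13 to 13 + 1 = hour 14.
Primary fermentation needs all of pitching (finishes hour 14, plus 2-hour gap → hour 16); the boil (finishes hour 11, plus 1-hour gap → hour 12). That puts its earliest start at hour 16; it finishes at 16 + 5 = hour 21.
For packaging: primary fermentation (finishes hour 21, plus 1-hour gap → hour 22); milling (finishes hour 6). Taking the maximum gives a start of hour 22, and it finishes at 22 + 6 = hour 28.
Every task is finished by hour 28, which is no later than the deadline of 31, so the schedule is feasible.

Yes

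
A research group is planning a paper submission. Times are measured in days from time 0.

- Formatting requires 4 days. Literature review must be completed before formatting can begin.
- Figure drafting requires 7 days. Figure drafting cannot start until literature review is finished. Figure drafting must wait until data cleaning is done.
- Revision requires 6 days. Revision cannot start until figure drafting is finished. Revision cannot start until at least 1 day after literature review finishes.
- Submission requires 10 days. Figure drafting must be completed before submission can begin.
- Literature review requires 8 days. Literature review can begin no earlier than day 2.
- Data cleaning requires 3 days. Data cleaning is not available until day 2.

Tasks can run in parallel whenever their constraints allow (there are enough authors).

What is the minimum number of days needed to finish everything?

27

After its own release at day 2, data cleaning can start at day 2 and finishes at day 5.
Literature review cannot begin until its own release at day 2. It runs from day 2 to 2 + 8 = day 10.
Formatting waits on literature review (finishes day 10), so it starts at day 10 and finishes at 10 + 4 = day 14.
Figure drafting needs all of literature review (finishes day 10); data cleaning (finishes day 5). That puts its earliest start at day 10; it finishes at 10 + 7 = day 17.
Submission waits on figure drafting (finishes day 17), so it starts at day 17 and finishes at 17 + 10 = day 27.
Revision needs all of figure drafting (finishes day 17); literature review (finishes day 10, plus 1-day gap → day 11). That puts its earliest start at day 17; it finishes at 17 + 6 = day 23.
All tasks are finished once the last one completes. Finish times: Literature review at 10, Data cleaning at 5, Figure drafting at 17, Revision at 23, Formatting at 14, Submission at 27. The latest is day 27.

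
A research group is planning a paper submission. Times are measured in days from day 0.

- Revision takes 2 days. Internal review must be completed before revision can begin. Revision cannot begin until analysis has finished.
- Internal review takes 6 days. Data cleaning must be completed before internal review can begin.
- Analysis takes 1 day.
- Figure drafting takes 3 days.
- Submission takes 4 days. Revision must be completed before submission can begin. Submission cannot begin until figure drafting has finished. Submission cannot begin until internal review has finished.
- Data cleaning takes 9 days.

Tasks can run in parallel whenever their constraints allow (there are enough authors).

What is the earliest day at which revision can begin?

Analysis can start immediately at day 0; it finishes at day 1.
Data cleaning has no prerequisites, so it starts at day 0 and finishes at day 9.
After data cleaning (finishes day 9), internal review can start at day 9 and finishes at day 15.
Revision waits on internal review (finishes day 15); analysis (finishes day 1). The latest of these is day 15, which is the earliest revision can start.

15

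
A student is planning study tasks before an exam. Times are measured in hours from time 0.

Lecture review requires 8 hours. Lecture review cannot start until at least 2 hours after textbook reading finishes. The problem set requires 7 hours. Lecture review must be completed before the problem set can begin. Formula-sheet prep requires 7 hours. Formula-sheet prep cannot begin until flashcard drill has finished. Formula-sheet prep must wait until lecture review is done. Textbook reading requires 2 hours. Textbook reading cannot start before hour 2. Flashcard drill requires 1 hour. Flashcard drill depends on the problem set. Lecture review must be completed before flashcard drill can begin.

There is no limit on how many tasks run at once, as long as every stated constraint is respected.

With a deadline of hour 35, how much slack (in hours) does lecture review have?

6

Textbook reading cannot begin until its own release at hour 2. It runs from hour 2 to 2 + 2 = hour 4.
After textbook reading (finishes hour 4, plus 2-hour gap → hour 6), lecture review can start at hour 6 and finishes at hour 14.

Working backward from the deadline:
To finish by hour 35, formula-sheet prep (duration 7) must start no later than hour 28.
Flashcard drill has to be done before formula-sheet prep (must start by hour 28). That means finishing by hour 28, i.e. starting by 28 − 1 = hour 27.
Since flashcard drill (must start by hour 27) depends on it, the problem set must finish by hour 27. Backing off its 7-hour duration gives a latest start of hour 20.
For lecture review: the problem set (must start by hour 20); flashcard drill (must start by hour 27); formula-sheet prep (must start by hour 28). The most restrictive is hour 20; with an 8-hour duration, lecture review must start by hour 12.
So lecture review can start as early as hour 6 and as late as hour 12, giving 12 − 6 = 6 hours of slack.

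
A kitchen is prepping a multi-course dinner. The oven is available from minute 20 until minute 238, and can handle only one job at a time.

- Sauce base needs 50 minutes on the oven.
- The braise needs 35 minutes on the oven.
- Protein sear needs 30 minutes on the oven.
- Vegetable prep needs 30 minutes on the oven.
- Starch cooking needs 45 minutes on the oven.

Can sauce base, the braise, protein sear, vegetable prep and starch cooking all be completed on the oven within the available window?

Yes

The oven window is 238 − 20 = 218 minutes.
Running back to back, the jobs need 50 + 35 + 30 + 30 + 45 = 190 minutes on the oven.
Since 190 ≤ 218, they fit within the window.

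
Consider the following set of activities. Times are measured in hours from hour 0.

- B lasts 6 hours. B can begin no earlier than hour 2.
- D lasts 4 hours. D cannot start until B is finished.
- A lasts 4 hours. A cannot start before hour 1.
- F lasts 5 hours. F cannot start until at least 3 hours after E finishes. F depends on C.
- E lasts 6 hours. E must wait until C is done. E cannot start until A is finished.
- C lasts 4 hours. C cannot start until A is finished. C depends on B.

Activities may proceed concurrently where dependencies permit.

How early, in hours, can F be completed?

26

B cannot begin until its own release at hour 2. It runs from hour 2 to 2 + 6 = hour 8.
A waits on its own release at hour 1, so it starts at hour 1 and finishes at 1 + 4 = hour 5.
C has to wait for A (finishes hour 5); B (finishes hour 8). The latest of these is hour 8, so C runs hour 8 to 8 + 4 = hour 12.
E cannot start until C (finishes hour 12); A (finishes hour 5). The controlling bound is hour 12, so E finishes at 12 + 6 = hour 18.
For F: E (finishes hour 18, plus 3-hour gap → hour 21); C (finishes hour 12). Taking the maximum gives a start of hour 21, and it finishes at 21 + 5 = hour 26.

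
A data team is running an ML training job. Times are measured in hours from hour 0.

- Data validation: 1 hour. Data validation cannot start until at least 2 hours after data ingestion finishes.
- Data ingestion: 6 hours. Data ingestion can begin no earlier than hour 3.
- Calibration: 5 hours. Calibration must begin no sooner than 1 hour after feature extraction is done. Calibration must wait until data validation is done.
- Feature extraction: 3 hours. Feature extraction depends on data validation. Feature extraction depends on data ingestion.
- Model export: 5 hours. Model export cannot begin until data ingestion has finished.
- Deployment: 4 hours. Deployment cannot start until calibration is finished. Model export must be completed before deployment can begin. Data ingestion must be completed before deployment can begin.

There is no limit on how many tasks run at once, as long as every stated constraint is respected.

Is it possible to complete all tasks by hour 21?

No

After its own release at hour 3, data ingestion can start at hour 3 and finishes at hour 9.
Model export waits on data ingestion (finishes hour 9), so it starts at hour 9 and finishes at 9 + 5 = hour 14.
After data ingestion (finishes hour 9, plus 2-hour gap → hour 11), data validation can start at hour 11 and finishes at hour 12.
Feature extraction needs all of data validation (finishes hour 12); data ingestion (finishes hour 9). That puts its earliest start at hour 12; it finishes at 12 + 3 = hour 15.
Calibration cannot start until feature extraction (finishes hour 15, plus 1-hour gap → hour 16); data validation (finishes hour 12). The controlling bound is hour 16, so calibration finishes at 16 + 5 = hour 21.
Deployment has to wait for calibration (finishes hour 21); model export (finishes hour 14); data ingestion (finishes hour 9). The latest of these is hour 21, so deployment runs hour 21 to 21 + 4 = hour 25.
The earliest everything can be done is hour 25, which is after the deadline of 21, so it is not possible.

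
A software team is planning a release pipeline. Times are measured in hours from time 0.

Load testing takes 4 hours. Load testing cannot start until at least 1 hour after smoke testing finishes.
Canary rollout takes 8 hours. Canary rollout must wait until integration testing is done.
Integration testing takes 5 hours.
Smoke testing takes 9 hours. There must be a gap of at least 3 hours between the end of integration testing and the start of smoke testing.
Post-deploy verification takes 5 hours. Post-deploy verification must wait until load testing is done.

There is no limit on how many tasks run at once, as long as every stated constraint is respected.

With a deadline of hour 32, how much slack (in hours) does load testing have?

5

Nothing blocks integration testing, so it runs from hour 0 to hour 5.
Smoke testing waits on integration testing (finishes hour 5, plus 3-hour gap → hour 8), so it starts at hour 8 and finishes at 8 + 9 = hour 17.
After smoke testing (finishes hour 17, plus 1-hour gap → hour 18), load testing can start at hour 18 and finishes at hour 22.

Working backward from the deadline:
Post-deploy verification must finish by hour 32; it takes 5 hours, so it must start by 32 − 5 = hour 27.
Load testing must finish before post-deploy verification (must start by hour 27). With a 4-hour duration, load testing must start by 27 − 4 = hour 23.
So load testing can start as early as hour 18 and as late as hour 23, giving 23 − 18 = 5 hours of slack.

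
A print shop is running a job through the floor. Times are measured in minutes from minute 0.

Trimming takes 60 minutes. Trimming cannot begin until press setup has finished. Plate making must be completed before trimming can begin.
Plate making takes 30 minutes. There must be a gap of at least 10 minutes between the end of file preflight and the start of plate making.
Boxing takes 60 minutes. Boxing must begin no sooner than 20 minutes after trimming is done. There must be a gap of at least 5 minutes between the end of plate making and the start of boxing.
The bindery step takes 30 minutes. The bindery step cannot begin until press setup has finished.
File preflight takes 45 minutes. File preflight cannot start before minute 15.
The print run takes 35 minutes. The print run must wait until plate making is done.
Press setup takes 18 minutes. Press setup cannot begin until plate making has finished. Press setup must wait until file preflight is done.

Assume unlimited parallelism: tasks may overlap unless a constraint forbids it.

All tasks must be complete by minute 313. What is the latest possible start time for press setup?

Nothing follows boxing; the deadline of minute 313 is its only limit. It must start by 313 − 60 = minute 253.
Trimming feeds into boxing (must start by minute 253, minus 20-minute gap → minute 233); so trimming must finish by minute 233 and therefore start by minute 173.
To finish by minute 313, the bindery step (duration 30) must start no later than minute 283.
Press setup has several dependents: trimming (must start by minute 173); the bindery step (must start by minute 283). The earliest of those limits is minute 173, so press setup must start by 173 − 18 = minute 155.

155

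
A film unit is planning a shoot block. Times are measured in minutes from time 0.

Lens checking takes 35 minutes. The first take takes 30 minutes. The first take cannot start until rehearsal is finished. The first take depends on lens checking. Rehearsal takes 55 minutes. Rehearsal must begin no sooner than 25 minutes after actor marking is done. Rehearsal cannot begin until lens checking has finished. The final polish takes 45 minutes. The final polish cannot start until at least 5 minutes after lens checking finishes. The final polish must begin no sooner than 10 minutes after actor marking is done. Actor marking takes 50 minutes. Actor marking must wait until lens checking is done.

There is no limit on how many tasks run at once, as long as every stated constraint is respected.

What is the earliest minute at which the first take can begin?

Nothing blocks lens checking, so it runs from minute 0 to minute 35.
Actor marking waits on lens checking (finishes minute 35), so it starts at minute 35 and finishes at 35 + 50 = minute 85.
Rehearsal cannot start until actor marking (finishes minute 85, plus 25-minute gap → minute 110); lens checking (finishes minute 35). The controlling bound is minute 110, so rehearsal finishes at 110 + 55 = minute 165.
The first take waits on rehearsal (finishes minute 165); lens checking (finishes minute 35). The latest of these is minute 165, which is the earliest the first take can start.

165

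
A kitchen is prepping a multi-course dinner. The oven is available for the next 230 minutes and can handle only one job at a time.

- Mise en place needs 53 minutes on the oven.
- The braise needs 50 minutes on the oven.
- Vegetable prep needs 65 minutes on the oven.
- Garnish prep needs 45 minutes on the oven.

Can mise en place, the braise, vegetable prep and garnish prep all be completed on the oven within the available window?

Running back to back, the jobs need 53 + 50 + 65 + 45 = 213 minutes on the oven.
Since 213 ≤ 230, they fit within the window.

Yes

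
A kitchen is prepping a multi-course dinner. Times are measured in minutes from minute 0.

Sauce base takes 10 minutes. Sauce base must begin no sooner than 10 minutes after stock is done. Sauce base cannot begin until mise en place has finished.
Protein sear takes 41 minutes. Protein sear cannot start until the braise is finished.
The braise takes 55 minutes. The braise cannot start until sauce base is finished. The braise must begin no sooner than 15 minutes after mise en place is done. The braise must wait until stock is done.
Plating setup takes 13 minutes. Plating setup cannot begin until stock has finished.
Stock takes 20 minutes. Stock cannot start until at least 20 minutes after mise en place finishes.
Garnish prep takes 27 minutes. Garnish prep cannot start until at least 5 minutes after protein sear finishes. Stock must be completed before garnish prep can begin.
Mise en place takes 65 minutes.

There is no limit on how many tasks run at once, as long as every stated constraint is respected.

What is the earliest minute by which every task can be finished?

253

Mise en place has no prerequisites, so it starts at minute 0 and finishes at minute 65.
Stock cannot begin until mise en place (finishes minute 65, plus 20-minute gap → minute 85). It runs from minute 85 to 85 + 20 = minute 105.
Plating setup waits on stock (finishes minute 105), so it starts at minute 105 and finishes at 105 + 13 = minute 118.
For sauce base: stock (finishes minute 105, plus 10-minute gap → minute 115); mise en place (finishes minute 65). Taking the maximum gives a start of minute 115, and it finishes at 115 + 10 = minute 125.
The braise needs all of sauce base (finishes minute 125); mise en place (finishes minute 65, plus 15-minute gap → minute 80); stock (finishes minute 105). That puts its earliest start at minute 125; it finishes at 125 + 55 = minute 180.
After the braise (finishes minute 180), protein sear can start at minute 180 and finishes at minute 221.
Garnish prep has to wait for protein sear (finishes minute 221, plus 5-minute gap → minute 226); stock (finishes minute 105). The latest of these is minute 226, so garnish prep runs minute 226 to 226 + 27 = minute 253.
All tasks are finished once the last one completes. Finish times: Mise en place at 65, Stock at 105, Sauce base at 125, The braise at 180, Protein sear at 221, Plating setup at 118, Garnish prep at 253. The latest is minute 253.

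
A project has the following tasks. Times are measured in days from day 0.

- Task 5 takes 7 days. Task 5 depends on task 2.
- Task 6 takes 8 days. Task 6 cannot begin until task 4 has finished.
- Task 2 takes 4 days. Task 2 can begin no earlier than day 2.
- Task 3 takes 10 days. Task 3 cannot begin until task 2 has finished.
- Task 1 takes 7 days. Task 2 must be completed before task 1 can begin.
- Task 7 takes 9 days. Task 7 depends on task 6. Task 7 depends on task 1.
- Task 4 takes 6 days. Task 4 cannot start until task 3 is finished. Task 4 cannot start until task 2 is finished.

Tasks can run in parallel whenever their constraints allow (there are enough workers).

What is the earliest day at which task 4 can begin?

Task 2 waits on its own release at day 2, so it starts at day 2 and finishes at 2 + 4 = day 6.
After task 2 (finishes day 6), task 3 can start at day 6 and finishes at day 16.
Task 4 waits on task 3 (finishes day 16); task 2 (finishes day 6). The latest of these is day 16, which is the earliest task 4 can start.

16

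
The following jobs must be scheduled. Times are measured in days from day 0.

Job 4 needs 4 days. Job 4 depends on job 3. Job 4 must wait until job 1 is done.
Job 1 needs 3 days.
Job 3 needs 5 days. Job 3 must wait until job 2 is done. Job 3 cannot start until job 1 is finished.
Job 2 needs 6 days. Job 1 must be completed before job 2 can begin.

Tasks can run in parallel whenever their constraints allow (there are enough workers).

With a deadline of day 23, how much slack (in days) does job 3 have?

5

Job 1 has no prerequisites, so it starts at day 0 and finishes at day 3.
Job 2 waits on job 1 (finishes day 3), so it starts at day 3 and finishes at 3 + 6 = day 9.
Job 3 needs all of job 2 (finishes day 9); job 1 (finishes day 3). That puts its earliest start at day 9; it finishes at 9 + 5 = day 14.

Working backward from the deadline:
Job 4 must finish by day 23; it takes 4 days, so it must start by 23 − 4 = day 19.
Job 3 must finish before job 4 (must start by day 19). With a 5-day duration, job 3 must start by 19 − 5 = day 14.
So job 3 can start as early as day 9 and as late as day 14, giving 14 − 9 = 5 days of slack.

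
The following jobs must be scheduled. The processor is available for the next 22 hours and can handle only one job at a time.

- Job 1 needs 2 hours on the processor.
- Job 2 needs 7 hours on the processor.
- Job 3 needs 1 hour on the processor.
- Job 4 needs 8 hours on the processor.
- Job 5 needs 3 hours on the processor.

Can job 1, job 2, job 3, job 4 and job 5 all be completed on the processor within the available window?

Yes

Running back to back, the jobs need 2 + 7 + 1 + 8 + 3 = 21 hours on the processor.
Since 21 ≤ 22, they fit within the window.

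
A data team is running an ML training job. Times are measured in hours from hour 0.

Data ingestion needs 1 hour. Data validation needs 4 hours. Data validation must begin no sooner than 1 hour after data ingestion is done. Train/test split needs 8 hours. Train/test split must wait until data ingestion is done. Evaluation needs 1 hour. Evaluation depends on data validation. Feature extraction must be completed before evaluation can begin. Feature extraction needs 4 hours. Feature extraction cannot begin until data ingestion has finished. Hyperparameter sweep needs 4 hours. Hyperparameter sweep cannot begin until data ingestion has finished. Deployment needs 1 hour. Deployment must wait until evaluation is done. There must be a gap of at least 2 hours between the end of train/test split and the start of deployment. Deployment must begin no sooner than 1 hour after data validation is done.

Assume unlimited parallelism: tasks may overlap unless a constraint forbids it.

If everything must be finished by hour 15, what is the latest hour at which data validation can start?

Deployment must finish by hour 15; it takes 1 hour, so it must start by 15 − 1 = hour 14.
Evaluation must finish before deployment (must start by hour 14). With a 1-hour duration, evaluation must start by 14 − 1 = hour 13.
Data validation must finish in time for evaluation (must start by hour 13); deployment (must start by hour 14, minus 1-hour gap → hour 13). The tightest is hour 13, so data validation must start by 13 − 4 = hour 9.

9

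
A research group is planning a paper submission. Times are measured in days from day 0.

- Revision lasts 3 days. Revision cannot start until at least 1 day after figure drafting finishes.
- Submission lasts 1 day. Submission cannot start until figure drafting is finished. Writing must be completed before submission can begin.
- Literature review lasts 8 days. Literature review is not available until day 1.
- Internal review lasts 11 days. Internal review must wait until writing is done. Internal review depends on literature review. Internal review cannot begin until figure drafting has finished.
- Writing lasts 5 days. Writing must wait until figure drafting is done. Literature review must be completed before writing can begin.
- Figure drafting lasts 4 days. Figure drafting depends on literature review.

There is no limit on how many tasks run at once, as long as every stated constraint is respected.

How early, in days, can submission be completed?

Literature review waits on its own release at day 1, so it starts at day 1 and finishes at 1 + 8 = day 9.
Figure drafting cannot begin until literature review (finishes day 9). It runs from day 9 to 9 + 4 = day 13.
Writing cannot start until figure drafting (finishes day 13); literature review (finishes day 9). The controlling bound is day 13, so writing finishes at 13 + 5 = day 18.
Submission has to wait for figure drafting (finishes day 13); writing (finishes day 18). The latest of these is day 18, so submission runs day 18 to 18 + 1 = day 19.

19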